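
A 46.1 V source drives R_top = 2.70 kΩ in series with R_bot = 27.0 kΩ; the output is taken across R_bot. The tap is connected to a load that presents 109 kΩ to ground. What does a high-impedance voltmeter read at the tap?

The load sits in parallel with R_bot: R_bot‖R_L = (27.0 × 109) / (27.0 + 109) = 21.64 kΩ.
V_out = 46.1 × 21.64 / (2.70 + 21.64) = 46.1 × 21.64/24.34 = 41.0 V.
(Unloaded it would have been 41.9 V.)

V_out ≈ 41.0 V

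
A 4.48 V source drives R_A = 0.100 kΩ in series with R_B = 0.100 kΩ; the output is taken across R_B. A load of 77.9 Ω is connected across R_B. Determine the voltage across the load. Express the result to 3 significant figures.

The load sits in parallel with R_B: R_B‖R_L = (100 × 77.9) / (100 + 77.9) = 43.79 Ω.
V_out = 4.48 × 43.79 / (100 + 43.79) = 4.48 × 43.79/143.8 = 1.36 V.

V_out ≈ 1.36 V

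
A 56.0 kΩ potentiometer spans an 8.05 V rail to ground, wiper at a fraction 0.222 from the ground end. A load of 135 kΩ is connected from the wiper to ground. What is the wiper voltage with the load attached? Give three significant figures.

V ≈ 1.67 V

The wiper splits the pot into (1−α)R = 43.57 kΩ above and αR = 12.43 kΩ below.
Lower section ‖ load = 11.38 kΩ.
V_wiper = 8.05 × 11.38/(43.57 + 11.38) = 1.67 V.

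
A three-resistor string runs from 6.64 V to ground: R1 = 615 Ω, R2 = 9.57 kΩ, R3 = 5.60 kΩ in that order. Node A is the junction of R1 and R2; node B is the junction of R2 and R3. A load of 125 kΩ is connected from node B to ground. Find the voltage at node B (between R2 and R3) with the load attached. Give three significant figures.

At node B, R3 is in parallel with the load: R3‖R_L = 5360 Ω.
Below node A the resistance is R2 + (R3‖R_L) = 14930 Ω, so V_A = 6.64 × 14930/15540 = 6.377 V.
Then V_B = V_A × (R3‖R_L)/(R2 + R3‖R_L) = 6.377 × 5360/14930 = 2.29 V.

V ≈ 2.29 V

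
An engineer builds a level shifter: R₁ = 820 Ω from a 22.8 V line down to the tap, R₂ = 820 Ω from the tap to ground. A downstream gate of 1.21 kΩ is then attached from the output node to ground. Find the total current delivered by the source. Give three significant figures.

I ≈ 17.4 mA

R₂‖R_L = 488.8 Ω, so the source sees R₁ + R₂‖R_L = 1309 Ω.
I = 22.8 V / 1309 Ω = 17.4 mA.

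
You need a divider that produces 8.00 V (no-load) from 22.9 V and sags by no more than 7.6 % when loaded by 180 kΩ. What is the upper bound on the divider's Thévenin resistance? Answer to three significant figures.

R_th ≤ 14.8 kΩ

Loading drop = R_th/(R_th + R_L) ≤ 0.0760, so R_th ≤ R_L · ε/(1−ε) = 180 kΩ × 0.0760/0.9240 = 14.8 kΩ.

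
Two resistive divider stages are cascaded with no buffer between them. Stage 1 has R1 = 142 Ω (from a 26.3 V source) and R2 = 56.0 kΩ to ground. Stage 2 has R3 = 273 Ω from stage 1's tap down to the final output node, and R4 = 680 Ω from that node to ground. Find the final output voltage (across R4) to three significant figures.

V_out ≈ 16.3 V

Stage 2 presents R3+R4 = 953.0 Ω as a load on stage 1's tap.
Stage 1's lower leg becomes R2‖(R3+R4) = 937.1 Ω, so V_mid = 26.3 × 937.1/1079 = 22.84 V.
Stage 2 is itself unloaded: V_out = V_mid × R4/(R3+R4) = 22.84 × 680/953.0 = 16.3 V.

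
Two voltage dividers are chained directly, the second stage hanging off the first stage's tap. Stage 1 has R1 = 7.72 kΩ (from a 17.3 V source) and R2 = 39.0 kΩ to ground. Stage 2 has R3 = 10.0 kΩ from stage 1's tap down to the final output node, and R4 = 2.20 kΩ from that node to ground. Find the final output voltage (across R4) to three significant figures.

Stage 2 presents R3+R4 = 12.20 kΩ as a load on stage 1's tap.
Stage 1's lower leg becomes R2‖(R3+R4) = 9.293 kΩ, so V_mid = 17.3 × 9.293/17.01 = 9.450 V.
Stage 2 is itself unloaded: V_out = V_mid × R4/(R3+R4) = 9.450 × 2.20/12.20 = 1.70 V.

V_out ≈ 1.70 V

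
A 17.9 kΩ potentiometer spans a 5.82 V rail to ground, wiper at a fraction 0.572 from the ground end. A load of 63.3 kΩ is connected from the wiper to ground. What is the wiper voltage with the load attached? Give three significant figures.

The wiper splits the pot into (1−α)R = 7.661 kΩ above and αR = 10.24 kΩ below.
Lower section ‖ load = 8.813 kΩ.
V_wiper = 5.82 × 8.813/(7.661 + 8.813) = 3.11 V.

V ≈ 3.11 V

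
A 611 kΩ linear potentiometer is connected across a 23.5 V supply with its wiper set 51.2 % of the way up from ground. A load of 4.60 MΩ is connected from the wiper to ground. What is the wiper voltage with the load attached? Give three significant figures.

V ≈ 11.6 V

The wiper splits the pot into (1−α)R = 298.2 kΩ above and αR = 312.8 kΩ below.
Lower section ‖ load = 292.9 kΩ.
V_wiper = 23.5 × 292.9/(298.2 + 292.9) = 11.6 V.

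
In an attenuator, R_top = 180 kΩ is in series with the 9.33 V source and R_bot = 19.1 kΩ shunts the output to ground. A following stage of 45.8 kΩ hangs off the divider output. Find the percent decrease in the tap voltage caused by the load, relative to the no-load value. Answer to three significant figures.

The divider's output (Thévenin) resistance is R_top‖R_bot = 17.27 kΩ.
Fractional drop under load = R_th/(R_th + R_L) = 17.27 / (17.27 + 45.8) = 0.2738.
So the output falls by 27.4 %.

27.4 %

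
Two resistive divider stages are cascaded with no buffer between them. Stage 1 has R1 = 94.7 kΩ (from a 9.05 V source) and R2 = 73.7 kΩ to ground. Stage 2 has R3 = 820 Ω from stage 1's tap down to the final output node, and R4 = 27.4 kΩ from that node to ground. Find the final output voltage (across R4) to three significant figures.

Stage 2 presents R3+R4 = 28220 Ω as a load on stage 1's tap.
Stage 1's lower leg becomes R2‖(R3+R4) = 20410 Ω, so V_mid = 9.05 × 20410/115100 = 1.604 V.
Stage 2 is itself unloaded: V_out = V_mid × R4/(R3+R4) = 1.604 × 27400/28220 = 1.56 V.

V_out ≈ 1.56 V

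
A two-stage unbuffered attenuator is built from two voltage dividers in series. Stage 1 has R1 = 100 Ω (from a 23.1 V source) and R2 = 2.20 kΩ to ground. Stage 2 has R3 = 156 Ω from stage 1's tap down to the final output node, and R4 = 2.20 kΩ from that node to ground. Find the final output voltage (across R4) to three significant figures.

Stage 2 presents R3+R4 = 2356 Ω as a load on stage 1's tap.
Stage 1's lower leg becomes R2‖(R3+R4) = 1138 Ω, so V_mid = 23.1 × 1138/1238 = 21.23 V.
Stage 2 is itself unloaded: V_out = V_mid × R4/(R3+R4) = 21.23 × 2200/2356 = 19.8 V.

V_out ≈ 19.8 V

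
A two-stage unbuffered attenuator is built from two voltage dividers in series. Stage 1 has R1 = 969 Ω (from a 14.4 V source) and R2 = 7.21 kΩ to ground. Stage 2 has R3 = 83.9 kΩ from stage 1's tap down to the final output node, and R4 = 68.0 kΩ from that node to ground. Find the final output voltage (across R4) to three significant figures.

V_out ≈ 5.65 V

Stage 2 presents R3+R4 = 151900 Ω as a load on stage 1's tap.
Stage 1's lower leg becomes R2‖(R3+R4) = 6883 Ω, so V_mid = 14.4 × 6883/7852 = 12.62 V.
Stage 2 is itself unloaded: V_out = V_mid × R4/(R3+R4) = 12.62 × 68000/151900 = 5.65 V.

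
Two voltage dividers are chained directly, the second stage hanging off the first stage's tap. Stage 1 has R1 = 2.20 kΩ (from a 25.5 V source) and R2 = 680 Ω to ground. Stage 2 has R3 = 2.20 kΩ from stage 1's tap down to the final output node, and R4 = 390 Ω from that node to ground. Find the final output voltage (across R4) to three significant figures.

V_out ≈ 0.755 V

Stage 2 presents R3+R4 = 2590 Ω as a load on stage 1's tap.
Stage 1's lower leg becomes R2‖(R3+R4) = 538.6 Ω, so V_mid = 25.5 × 538.6/2739 = 5.015 V.
Stage 2 is itself unloaded: V_out = V_mid × R4/(R3+R4) = 5.015 × 390/2590 = 0.755 V.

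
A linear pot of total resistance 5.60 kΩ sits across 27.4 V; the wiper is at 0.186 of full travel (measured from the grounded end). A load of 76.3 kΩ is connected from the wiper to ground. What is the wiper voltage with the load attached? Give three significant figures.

The wiper splits the pot into (1−α)R = 4.558 kΩ above and αR = 1.042 kΩ below.
Lower section ‖ load = 1.028 kΩ.
V_wiper = 27.4 × 1.028/(4.558 + 1.028) = 5.04 V.

V ≈ 5.04 V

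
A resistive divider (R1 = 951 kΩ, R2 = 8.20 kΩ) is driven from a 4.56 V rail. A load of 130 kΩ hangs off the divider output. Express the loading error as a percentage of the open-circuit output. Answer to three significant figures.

The divider's output (Thévenin) resistance is R1‖R2 = 8.130 kΩ.
Fractional drop under load = R_th/(R_th + R_L) = 8.130 / (8.130 + 130) = 0.05886.
So the output falls by 5.89 %.

5.89 %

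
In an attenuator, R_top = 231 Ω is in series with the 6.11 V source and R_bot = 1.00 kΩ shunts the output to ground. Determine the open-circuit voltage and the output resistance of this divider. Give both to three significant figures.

V_th = 4.96 V, R_th = 188 Ω

V_th is the open-circuit tap voltage: 6.11 × 1000/(231 + 1000) = 4.96 V.
With the supply zeroed, R_top and R_bot appear in parallel from the tap: R_th = R_top‖R_bot = (231 × 1000)/1231 = 188 Ω.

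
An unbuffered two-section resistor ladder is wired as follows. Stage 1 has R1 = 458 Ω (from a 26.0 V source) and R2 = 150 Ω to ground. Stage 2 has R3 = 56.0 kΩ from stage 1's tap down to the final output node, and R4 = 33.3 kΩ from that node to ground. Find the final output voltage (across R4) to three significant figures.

Stage 2 presents R3+R4 = 89300 Ω as a load on stage 1's tap.
Stage 1's lower leg becomes R2‖(R3+R4) = 149.7 Ω, so V_mid = 26.0 × 149.7/607.7 = 6.406 V.
Stage 2 is itself unloaded: V_out = V_mid × R4/(R3+R4) = 6.406 × 33300/89300 = 2.39 V.

V_out ≈ 2.39 V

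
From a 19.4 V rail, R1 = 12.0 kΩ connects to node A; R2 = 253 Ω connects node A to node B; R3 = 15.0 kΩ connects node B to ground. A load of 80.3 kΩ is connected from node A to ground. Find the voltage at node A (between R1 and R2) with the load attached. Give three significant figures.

V ≈ 10.0 V

Below node A the series string R2+R3 = 15250 Ω sits in parallel with the 80300 Ω load: 12820 Ω.
V_A = 19.4 × 12820/(12000 + 12820) = 10.0 V.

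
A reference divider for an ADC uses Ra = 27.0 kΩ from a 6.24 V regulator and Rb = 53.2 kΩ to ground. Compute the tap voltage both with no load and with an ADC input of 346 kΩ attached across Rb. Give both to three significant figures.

Open-circuit: V = 6.24 × 53.2/(27.0 + 53.2) = 4.14 V.
With the load, Rb becomes Rb‖R_L = 46.11 kΩ, so V = 6.24 × 46.11/73.11 = 3.94 V.

Unloaded: 4.14 V; loaded: 3.94 V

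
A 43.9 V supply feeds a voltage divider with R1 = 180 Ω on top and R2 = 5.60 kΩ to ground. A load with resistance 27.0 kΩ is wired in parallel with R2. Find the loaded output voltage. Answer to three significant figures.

The load sits in parallel with R2: R2‖R_L = (5600 × 27000) / (5600 + 27000) = 4638 Ω.
V_out = 43.9 × 4638 / (180 + 4638) = 43.9 × 4638/4818 = 42.3 V.
(Unloaded it would have been 42.5 V.)

V_out ≈ 42.3 V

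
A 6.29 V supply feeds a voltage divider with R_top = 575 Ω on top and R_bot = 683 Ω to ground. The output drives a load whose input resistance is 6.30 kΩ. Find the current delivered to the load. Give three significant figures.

R_bot‖R_L = 616.2 Ω; V_out = 6.29 × 616.2/1191 = 3.254 V.
I_L = V_out / R_L = 3.254 / 6.30 kΩ = 0.516 mA.

I_L ≈ 0.516 mA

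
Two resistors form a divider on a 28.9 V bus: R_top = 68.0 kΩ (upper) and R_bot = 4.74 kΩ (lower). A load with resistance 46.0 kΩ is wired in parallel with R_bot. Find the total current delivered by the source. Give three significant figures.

R_bot‖R_L = 4.297 kΩ, so the source sees R_top + R_bot‖R_L = 72.30 kΩ.
I = 28.9 V / 72.30 kΩ = 0.400 mA.

I ≈ 0.400 mA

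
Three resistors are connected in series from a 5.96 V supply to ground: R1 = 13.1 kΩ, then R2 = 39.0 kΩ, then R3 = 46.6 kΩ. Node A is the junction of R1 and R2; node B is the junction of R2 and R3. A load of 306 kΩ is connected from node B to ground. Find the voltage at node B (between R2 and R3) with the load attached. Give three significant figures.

At node B, R3 is in parallel with the load: R3‖R_L = 40.44 kΩ.
Below node A the resistance is R2 + (R3‖R_L) = 79.44 kΩ, so V_A = 5.96 × 79.44/92.54 = 5.116 V.
Then V_B = V_A × (R3‖R_L)/(R2 + R3‖R_L) = 5.116 × 40.44/79.44 = 2.60 V.

V ≈ 2.60 V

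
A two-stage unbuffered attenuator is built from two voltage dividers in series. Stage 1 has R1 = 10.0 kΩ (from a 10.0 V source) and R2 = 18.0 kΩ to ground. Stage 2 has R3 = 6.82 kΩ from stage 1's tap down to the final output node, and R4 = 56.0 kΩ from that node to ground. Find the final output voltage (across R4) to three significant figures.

Stage 2 presents R3+R4 = 62.82 kΩ as a load on stage 1's tap.
Stage 1's lower leg becomes R2‖(R3+R4) = 13.99 kΩ, so V_mid = 10.0 × 13.99/23.99 = 5.832 V.
Stage 2 is itself unloaded: V_out = V_mid × R4/(R3+R4) = 5.832 × 56.0/62.82 = 5.20 V.

V_out ≈ 5.20 V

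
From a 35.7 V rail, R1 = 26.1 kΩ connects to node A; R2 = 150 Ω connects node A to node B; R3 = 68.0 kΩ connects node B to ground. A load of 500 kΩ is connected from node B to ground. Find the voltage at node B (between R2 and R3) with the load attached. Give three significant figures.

At node B, R3 is in parallel with the load: R3‖R_L = 59860 Ω.
Below node A the resistance is R2 + (R3‖R_L) = 60010 Ω, so V_A = 35.7 × 60010/86110 = 24.88 V.
Then V_B = V_A × (R3‖R_L)/(R2 + R3‖R_L) = 24.88 × 59860/60010 = 24.8 V.

V ≈ 24.8 V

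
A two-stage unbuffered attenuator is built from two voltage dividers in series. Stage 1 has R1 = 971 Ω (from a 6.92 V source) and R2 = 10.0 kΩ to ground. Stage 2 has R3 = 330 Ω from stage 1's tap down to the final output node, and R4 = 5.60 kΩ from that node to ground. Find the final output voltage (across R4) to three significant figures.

Stage 2 presents R3+R4 = 5930 Ω as a load on stage 1's tap.
Stage 1's lower leg becomes R2‖(R3+R4) = 3723 Ω, so V_mid = 6.92 × 3723/4694 = 5.488 V.
Stage 2 is itself unloaded: V_out = V_mid × R4/(R3+R4) = 5.488 × 5600/5930 = 5.18 V.

V_out ≈ 5.18 V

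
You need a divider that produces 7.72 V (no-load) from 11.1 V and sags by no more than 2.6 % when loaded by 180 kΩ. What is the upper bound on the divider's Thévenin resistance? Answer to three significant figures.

R_th ≤ 4.80 kΩ

Loading drop = R_th/(R_th + R_L) ≤ 0.0260, so R_th ≤ R_L · ε/(1−ε) = 180 kΩ × 0.0260/0.9740 = 4.80 kΩ.
(Any R1, R2 with R2/(R1+R2) = 0.695 and R1‖R2 ≤ 4.80 kΩ will meet the spec.)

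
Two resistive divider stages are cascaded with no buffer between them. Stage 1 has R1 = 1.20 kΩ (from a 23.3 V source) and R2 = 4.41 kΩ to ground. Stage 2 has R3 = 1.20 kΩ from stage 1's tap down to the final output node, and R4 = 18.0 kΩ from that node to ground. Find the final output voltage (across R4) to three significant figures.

Stage 2 presents R3+R4 = 19.20 kΩ as a load on stage 1's tap.
Stage 1's lower leg becomes R2‖(R3+R4) = 3.586 kΩ, so V_mid = 23.3 × 3.586/4.786 = 17.46 V.
Stage 2 is itself unloaded: V_out = V_mid × R4/(R3+R4) = 17.46 × 18.0/19.20 = 16.4 V.

V_out ≈ 16.4 V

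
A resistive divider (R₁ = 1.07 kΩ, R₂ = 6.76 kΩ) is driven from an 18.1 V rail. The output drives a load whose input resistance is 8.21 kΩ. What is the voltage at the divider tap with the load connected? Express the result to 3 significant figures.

V_out ≈ 14.0 V

The load sits in parallel with R₂: R₂‖R_L = (6.76 × 8.21) / (6.76 + 8.21) = 3.707 kΩ.
V_out = 18.1 × 3.707 / (1.07 + 3.707) = 18.1 × 3.707/4.777 = 14.0 V.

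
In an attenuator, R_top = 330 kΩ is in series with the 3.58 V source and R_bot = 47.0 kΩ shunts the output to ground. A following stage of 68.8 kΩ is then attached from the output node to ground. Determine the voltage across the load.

V_out ≈ 0.279 V

The load sits in parallel with R_bot: R_bot‖R_L = (47.0 × 68.8) / (47.0 + 68.8) = 27.92 kΩ.
V_out = 3.58 × 27.92 / (330 + 27.92) = 3.58 × 27.92/357.9 = 0.279 V.
(Unloaded it would have been 0.446 V.)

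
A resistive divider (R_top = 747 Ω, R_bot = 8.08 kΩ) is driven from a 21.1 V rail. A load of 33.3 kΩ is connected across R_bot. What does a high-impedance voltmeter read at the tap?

The load sits in parallel with R_bot: R_bot‖R_L = (8080 × 33300) / (8080 + 33300) = 6502 Ω.
V_out = 21.1 × 6502 / (747 + 6502) = 21.1 × 6502/7249 = 18.9 V.

V_out ≈ 18.9 V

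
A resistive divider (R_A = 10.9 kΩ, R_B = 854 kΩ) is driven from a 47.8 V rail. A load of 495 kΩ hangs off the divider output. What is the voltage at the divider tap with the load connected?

V_out ≈ 46.2 V

The load sits in parallel with R_B: R_B‖R_L = (854 × 495) / (854 + 495) = 313.4 kΩ.
V_out = 47.8 × 313.4 / (10.9 + 313.4) = 47.8 × 313.4/324.3 = 46.2 V.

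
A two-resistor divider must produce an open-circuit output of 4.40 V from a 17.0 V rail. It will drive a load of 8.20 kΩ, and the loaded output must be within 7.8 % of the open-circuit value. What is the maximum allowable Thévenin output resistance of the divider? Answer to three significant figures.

R_th ≤ 694 Ω

Loading drop = R_th/(R_th + R_L) ≤ 0.0780, so R_th ≤ R_L · ε/(1−ε) = 8.20 kΩ × 0.0780/0.9220 = 694 Ω.
(Any R1, R2 with R2/(R1+R2) = 0.259 and R1‖R2 ≤ 694 Ω will meet the spec.)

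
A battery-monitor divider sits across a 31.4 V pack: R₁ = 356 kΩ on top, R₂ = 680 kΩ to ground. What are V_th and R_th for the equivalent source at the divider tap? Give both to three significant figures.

V_th is the open-circuit tap voltage: 31.4 × 680/(356 + 680) = 20.6 V.
With the supply zeroed, R₁ and R₂ appear in parallel from the tap: R_th = R₁‖R₂ = (356 × 680)/1036 = 234 kΩ.

V_th = 20.6 V, R_th = 234 kΩ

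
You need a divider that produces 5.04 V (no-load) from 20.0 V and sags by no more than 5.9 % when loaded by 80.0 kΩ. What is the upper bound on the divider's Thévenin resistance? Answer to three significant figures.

R_th ≤ 5.02 kΩ

Loading drop = R_th/(R_th + R_L) ≤ 0.0590, so R_th ≤ R_L · ε/(1−ε) = 80.0 kΩ × 0.0590/0.9410 = 5.02 kΩ.
(Any R1, R2 with R2/(R1+R2) = 0.252 and R1‖R2 ≤ 5.02 kΩ will meet the spec.)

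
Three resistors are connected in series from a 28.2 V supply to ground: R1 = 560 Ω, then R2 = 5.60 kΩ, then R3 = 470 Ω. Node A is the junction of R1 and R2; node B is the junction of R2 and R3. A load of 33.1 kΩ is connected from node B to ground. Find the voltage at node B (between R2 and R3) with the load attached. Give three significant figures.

V ≈ 1.97 V

At node B, R3 is in parallel with the load: R3‖R_L = 463.4 Ω.
Below node A the resistance is R2 + (R3‖R_L) = 6063 Ω, so V_A = 28.2 × 6063/6623 = 25.82 V.
Then V_B = V_A × (R3‖R_L)/(R2 + R3‖R_L) = 25.82 × 463.4/6063 = 1.97 V.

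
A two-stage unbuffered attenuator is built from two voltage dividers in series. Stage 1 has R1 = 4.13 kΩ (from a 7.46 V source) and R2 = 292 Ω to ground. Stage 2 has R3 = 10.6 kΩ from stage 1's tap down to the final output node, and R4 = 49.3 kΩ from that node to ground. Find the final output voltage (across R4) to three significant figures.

V_out ≈ 0.404 V

Stage 2 presents R3+R4 = 59900 Ω as a load on stage 1's tap.
Stage 1's lower leg becomes R2‖(R3+R4) = 290.6 Ω, so V_mid = 7.46 × 290.6/4421 = 0.4904 V.
Stage 2 is itself unloaded: V_out = V_mid × R4/(R3+R4) = 0.4904 × 49300/59900 = 0.404 V.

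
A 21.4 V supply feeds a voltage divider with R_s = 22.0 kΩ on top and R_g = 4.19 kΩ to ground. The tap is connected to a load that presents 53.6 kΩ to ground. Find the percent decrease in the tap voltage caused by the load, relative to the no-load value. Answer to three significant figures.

The divider's output (Thévenin) resistance is R_s‖R_g = 3.520 kΩ.
Fractional drop under load = R_th/(R_th + R_L) = 3.520 / (3.520 + 53.6) = 0.06162.
So the output falls by 6.16 %.

6.16 %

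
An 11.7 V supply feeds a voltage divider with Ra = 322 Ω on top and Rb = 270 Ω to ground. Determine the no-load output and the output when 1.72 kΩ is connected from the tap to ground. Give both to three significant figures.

Unloaded: 5.34 V; loaded: 4.92 V

Open-circuit: V = 11.7 × 270/(322 + 270) = 5.34 V.
With the load, Rb becomes Rb‖R_L = 233.4 Ω, so V = 11.7 × 233.4/555.4 = 4.92 V.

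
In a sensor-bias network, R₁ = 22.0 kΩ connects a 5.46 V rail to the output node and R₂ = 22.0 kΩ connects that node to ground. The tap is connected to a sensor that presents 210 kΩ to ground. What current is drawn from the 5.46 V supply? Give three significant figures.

R₂‖R_L = 19.91 kΩ, so the source sees R₁ + R₂‖R_L = 41.91 kΩ.
I = 5.46 V / 41.91 kΩ = 0.130 mA.

I ≈ 0.130 mA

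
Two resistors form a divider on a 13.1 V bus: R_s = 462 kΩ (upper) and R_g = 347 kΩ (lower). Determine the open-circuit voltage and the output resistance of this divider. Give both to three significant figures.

V_th = 5.62 V, R_th = 198 kΩ

V_th is the open-circuit tap voltage: 13.1 × 347/(462 + 347) = 5.62 V.
With the supply zeroed, R_s and R_g appear in parallel from the tap: R_th = R_s‖R_g = (462 × 347)/809.0 = 198 kΩ.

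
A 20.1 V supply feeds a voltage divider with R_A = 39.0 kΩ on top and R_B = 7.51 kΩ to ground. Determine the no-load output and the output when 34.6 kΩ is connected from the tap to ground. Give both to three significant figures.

Open-circuit: V = 20.1 × 7.51/(39.0 + 7.51) = 3.25 V.
With the load, R_B becomes R_B‖R_L = 6.171 kΩ, so V = 20.1 × 6.171/45.17 = 2.75 V.

Unloaded: 3.25 V; loaded: 2.75 V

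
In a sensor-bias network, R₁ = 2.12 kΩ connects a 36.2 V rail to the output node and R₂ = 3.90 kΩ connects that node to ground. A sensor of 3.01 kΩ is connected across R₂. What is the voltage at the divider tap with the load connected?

The load sits in parallel with R₂: R₂‖R_L = (3.90 × 3.01) / (3.90 + 3.01) = 1.699 kΩ.
V_out = 36.2 × 1.699 / (2.12 + 1.699) = 36.2 × 1.699/3.819 = 16.1 V.

V_out ≈ 16.1 V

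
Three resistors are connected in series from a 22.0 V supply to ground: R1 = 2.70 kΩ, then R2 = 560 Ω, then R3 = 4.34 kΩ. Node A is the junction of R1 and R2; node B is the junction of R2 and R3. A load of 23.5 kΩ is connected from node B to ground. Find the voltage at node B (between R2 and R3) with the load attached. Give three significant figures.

At node B, R3 is in parallel with the load: R3‖R_L = 3663 Ω.
Below node A the resistance is R2 + (R3‖R_L) = 4223 Ω, so V_A = 22.0 × 4223/6923 = 13.42 V.
Then V_B = V_A × (R3‖R_L)/(R2 + R3‖R_L) = 13.42 × 3663/4223 = 11.6 V.

V ≈ 11.6 V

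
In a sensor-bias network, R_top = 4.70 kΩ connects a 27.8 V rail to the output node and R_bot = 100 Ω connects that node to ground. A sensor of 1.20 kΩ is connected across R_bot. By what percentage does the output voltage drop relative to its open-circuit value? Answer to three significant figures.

7.54 %

The divider's output (Thévenin) resistance is R_top‖R_bot = 97.92 Ω.
Fractional drop under load = R_th/(R_th + R_L) = 97.92 / (97.92 + 1200) = 0.07544.
So the output falls by 7.54 %.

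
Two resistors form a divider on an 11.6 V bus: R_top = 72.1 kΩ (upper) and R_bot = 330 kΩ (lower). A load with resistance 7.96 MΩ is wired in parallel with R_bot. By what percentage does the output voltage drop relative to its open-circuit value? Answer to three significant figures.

The divider's output (Thévenin) resistance is R_top‖R_bot = 59.17 kΩ.
Fractional drop under load = R_th/(R_th + R_L) = 59.17 / (59.17 + 7960) = 0.007379.
So the output falls by 0.738 %.

0.738 %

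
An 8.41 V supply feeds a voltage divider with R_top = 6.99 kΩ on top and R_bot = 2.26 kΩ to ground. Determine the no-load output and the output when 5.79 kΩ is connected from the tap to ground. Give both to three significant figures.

Unloaded: 2.05 V; loaded: 1.59 V

Open-circuit: V = 8.41 × 2.26/(6.99 + 2.26) = 2.05 V.
With the load, R_bot becomes R_bot‖R_L = 1.626 kΩ, so V = 8.41 × 1.626/8.616 = 1.59 V.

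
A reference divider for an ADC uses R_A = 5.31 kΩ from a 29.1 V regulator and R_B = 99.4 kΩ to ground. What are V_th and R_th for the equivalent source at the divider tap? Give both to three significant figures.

V_th is the open-circuit tap voltage: 29.1 × 99.4/(5.31 + 99.4) = 27.6 V.
With the supply zeroed, R_A and R_B appear in parallel from the tap: R_th = R_A‖R_B = (5.31 × 99.4)/104.7 = 5.04 kΩ.

V_th = 27.6 V, R_th = 5.04 kΩ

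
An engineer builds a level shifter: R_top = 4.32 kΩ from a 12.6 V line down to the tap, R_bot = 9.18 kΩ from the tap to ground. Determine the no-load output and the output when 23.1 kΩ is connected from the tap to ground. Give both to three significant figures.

Unloaded: 8.57 V; loaded: 7.60 V

Open-circuit: V = 12.6 × 9.18/(4.32 + 9.18) = 8.57 V.
With the load, R_bot becomes R_bot‖R_L = 6.569 kΩ, so V = 12.6 × 6.569/10.89 = 7.60 V.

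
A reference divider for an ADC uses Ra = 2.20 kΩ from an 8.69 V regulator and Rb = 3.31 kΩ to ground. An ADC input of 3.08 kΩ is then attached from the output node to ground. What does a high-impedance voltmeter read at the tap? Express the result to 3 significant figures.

V_out ≈ 3.65 V

The load sits in parallel with Rb: Rb‖R_L = (3.31 × 3.08) / (3.31 + 3.08) = 1.595 kΩ.
V_out = 8.69 × 1.595 / (2.20 + 1.595) = 8.69 × 1.595/3.795 = 3.65 V.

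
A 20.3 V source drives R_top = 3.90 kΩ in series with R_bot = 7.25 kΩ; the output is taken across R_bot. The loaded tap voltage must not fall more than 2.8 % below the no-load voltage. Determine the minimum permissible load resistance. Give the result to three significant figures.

R_L(min) ≈ 88.0 kΩ

Output resistance R_th = R_top‖R_bot = (3.90 × 7.25)/11.15 = 2.536 kΩ.
The fractional drop is R_th/(R_th + R_L); requiring this ≤ 0.0280 gives R_L ≥ R_th(1/0.0280 − 1) = 2.536 × 34.71 = 88.0 kΩ.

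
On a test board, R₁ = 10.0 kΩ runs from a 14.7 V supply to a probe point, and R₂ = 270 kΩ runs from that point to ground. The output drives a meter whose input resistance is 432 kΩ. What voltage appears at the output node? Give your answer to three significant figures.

The load sits in parallel with R₂: R₂‖R_L = (270 × 432) / (270 + 432) = 166.2 kΩ.
V_out = 14.7 × 166.2 / (10.0 + 166.2) = 14.7 × 166.2/176.2 = 13.9 V.

V_out ≈ 13.9 V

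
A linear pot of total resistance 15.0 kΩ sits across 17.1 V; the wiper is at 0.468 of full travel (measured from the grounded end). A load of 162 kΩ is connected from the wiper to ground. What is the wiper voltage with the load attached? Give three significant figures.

V ≈ 7.82 V

The wiper splits the pot into (1−α)R = 7.980 kΩ above and αR = 7.020 kΩ below.
Lower section ‖ load = 6.728 kΩ.
V_wiper = 17.1 × 6.728/(7.980 + 6.728) = 7.82 V.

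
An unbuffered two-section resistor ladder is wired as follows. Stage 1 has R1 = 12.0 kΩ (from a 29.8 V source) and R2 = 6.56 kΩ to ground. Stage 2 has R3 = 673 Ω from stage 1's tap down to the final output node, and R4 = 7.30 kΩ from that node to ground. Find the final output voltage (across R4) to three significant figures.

Stage 2 presents R3+R4 = 7973 Ω as a load on stage 1's tap.
Stage 1's lower leg becomes R2‖(R3+R4) = 3599 Ω, so V_mid = 29.8 × 3599/15600 = 6.875 V.
Stage 2 is itself unloaded: V_out = V_mid × R4/(R3+R4) = 6.875 × 7300/7973 = 6.29 V.

V_out ≈ 6.29 V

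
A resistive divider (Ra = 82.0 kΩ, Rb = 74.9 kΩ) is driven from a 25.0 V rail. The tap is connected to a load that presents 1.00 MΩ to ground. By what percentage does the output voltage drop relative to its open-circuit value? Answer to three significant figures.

The divider's output (Thévenin) resistance is Ra‖Rb = 39.14 kΩ.
Fractional drop under load = R_th/(R_th + R_L) = 39.14 / (39.14 + 1000) = 0.03767.
So the output falls by 3.77 %.

3.77 %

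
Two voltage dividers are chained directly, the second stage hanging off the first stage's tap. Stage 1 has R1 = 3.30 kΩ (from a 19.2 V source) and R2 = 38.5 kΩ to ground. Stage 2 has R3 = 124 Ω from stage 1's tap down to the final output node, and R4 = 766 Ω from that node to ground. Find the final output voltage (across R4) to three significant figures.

Stage 2 presents R3+R4 = 890.0 Ω as a load on stage 1's tap.
Stage 1's lower leg becomes R2‖(R3+R4) = 869.9 Ω, so V_mid = 19.2 × 869.9/4170 = 4.005 V.
Stage 2 is itself unloaded: V_out = V_mid × R4/(R3+R4) = 4.005 × 766/890.0 = 3.45 V.

V_out ≈ 3.45 V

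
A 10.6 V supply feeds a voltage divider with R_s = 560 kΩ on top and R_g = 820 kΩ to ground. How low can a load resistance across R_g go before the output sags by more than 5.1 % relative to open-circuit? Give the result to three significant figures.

Output resistance R_th = R_s‖R_g = (560 × 820)/1380 = 332.8 kΩ.
The fractional drop is R_th/(R_th + R_L); requiring this ≤ 0.0510 gives R_L ≥ R_th(1/0.0510 − 1) = 332.8 × 18.61 = 6.19 MΩ.

R_L(min) ≈ 6.19 MΩ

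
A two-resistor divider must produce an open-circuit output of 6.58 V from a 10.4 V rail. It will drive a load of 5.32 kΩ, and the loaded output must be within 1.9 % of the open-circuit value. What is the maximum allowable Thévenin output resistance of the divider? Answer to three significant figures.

Loading drop = R_th/(R_th + R_L) ≤ 0.0190, so R_th ≤ R_L · ε/(1−ε) = 5.32 kΩ × 0.0190/0.9810 = 103 Ω.
(Any R1, R2 with R2/(R1+R2) = 0.633 and R1‖R2 ≤ 103 Ω will meet the spec.)

R_th ≤ 103 Ω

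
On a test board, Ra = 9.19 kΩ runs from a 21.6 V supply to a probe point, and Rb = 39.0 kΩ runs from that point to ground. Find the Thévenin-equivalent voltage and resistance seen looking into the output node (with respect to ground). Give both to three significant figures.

V_th is the open-circuit tap voltage: 21.6 × 39.0/(9.19 + 39.0) = 17.5 V.
With the supply zeroed, Ra and Rb appear in parallel from the tap: R_th = Ra‖Rb = (9.19 × 39.0)/48.19 = 7.44 kΩ.

V_th = 17.5 V, R_th = 7.44 kΩ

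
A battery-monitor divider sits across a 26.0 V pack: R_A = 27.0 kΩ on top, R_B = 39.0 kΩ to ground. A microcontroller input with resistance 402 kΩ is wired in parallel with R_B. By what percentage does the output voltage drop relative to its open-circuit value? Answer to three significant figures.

The divider's output (Thévenin) resistance is R_A‖R_B = 15.95 kΩ.
Fractional drop under load = R_th/(R_th + R_L) = 15.95 / (15.95 + 402) = 0.03817.
So the output falls by 3.82 %.

3.82 %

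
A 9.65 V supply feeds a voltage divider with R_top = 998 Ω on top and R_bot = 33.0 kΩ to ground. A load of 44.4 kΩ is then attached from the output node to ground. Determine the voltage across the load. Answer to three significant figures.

V_out ≈ 9.17 V

The load sits in parallel with R_bot: R_bot‖R_L = (33000 × 44400) / (33000 + 44400) = 18930 Ω.
V_out = 9.65 × 18930 / (998 + 18930) = 9.65 × 18930/19930 = 9.17 V.
(Unloaded it would have been 9.37 V.)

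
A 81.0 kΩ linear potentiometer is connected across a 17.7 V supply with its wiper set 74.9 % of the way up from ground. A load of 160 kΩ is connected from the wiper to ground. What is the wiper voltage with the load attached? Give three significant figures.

V ≈ 12.1 V

The wiper splits the pot into (1−α)R = 20.33 kΩ above and αR = 60.67 kΩ below.
Lower section ‖ load = 43.99 kΩ.
V_wiper = 17.7 × 43.99/(20.33 + 43.99) = 12.1 V.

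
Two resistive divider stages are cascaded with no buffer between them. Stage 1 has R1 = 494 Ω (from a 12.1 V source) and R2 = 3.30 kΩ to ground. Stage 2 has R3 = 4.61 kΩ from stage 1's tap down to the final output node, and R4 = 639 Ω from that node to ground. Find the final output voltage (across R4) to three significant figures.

Stage 2 presents R3+R4 = 5249 Ω as a load on stage 1's tap.
Stage 1's lower leg becomes R2‖(R3+R4) = 2026 Ω, so V_mid = 12.1 × 2026/2520 = 9.728 V.
Stage 2 is itself unloaded: V_out = V_mid × R4/(R3+R4) = 9.728 × 639/5249 = 1.18 V.

V_out ≈ 1.18 V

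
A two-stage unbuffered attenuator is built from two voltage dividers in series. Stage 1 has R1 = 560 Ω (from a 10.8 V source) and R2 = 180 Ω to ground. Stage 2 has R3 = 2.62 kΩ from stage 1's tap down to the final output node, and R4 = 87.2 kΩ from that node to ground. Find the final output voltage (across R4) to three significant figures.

V_out ≈ 2.55 V

Stage 2 presents R3+R4 = 89820 Ω as a load on stage 1's tap.
Stage 1's lower leg becomes R2‖(R3+R4) = 179.6 Ω, so V_mid = 10.8 × 179.6/739.6 = 2.623 V.
Stage 2 is itself unloaded: V_out = V_mid × R4/(R3+R4) = 2.623 × 87200/89820 = 2.55 V.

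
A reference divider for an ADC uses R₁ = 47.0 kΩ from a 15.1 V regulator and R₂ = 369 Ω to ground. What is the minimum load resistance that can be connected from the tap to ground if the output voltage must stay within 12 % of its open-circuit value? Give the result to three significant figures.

R_L(min) ≈ 2.68 kΩ

Output resistance R_th = R₁‖R₂ = (47000 × 369)/47370 = 366.1 Ω.
The fractional drop is R_th/(R_th + R_L); requiring this ≤ 0.120 gives R_L ≥ R_th(1/0.120 − 1) = 366.1 × 7.333 = 2.68 kΩ.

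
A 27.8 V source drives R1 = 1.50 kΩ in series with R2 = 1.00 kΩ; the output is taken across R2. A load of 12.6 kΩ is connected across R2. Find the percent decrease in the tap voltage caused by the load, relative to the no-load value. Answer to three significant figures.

4.55 %

The divider's output (Thévenin) resistance is R1‖R2 = 0.6000 kΩ.
Fractional drop under load = R_th/(R_th + R_L) = 0.6000 / (0.6000 + 12.6) = 0.04545.
So the output falls by 4.55 %.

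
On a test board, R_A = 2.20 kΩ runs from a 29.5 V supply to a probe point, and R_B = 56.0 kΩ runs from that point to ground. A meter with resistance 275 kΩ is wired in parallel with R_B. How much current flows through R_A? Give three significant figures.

R_B‖R_L = 46.53 kΩ, so the source sees R_A + R_B‖R_L = 48.73 kΩ.
I = 29.5 V / 48.73 kΩ = 0.605 mA.

I ≈ 0.605 mA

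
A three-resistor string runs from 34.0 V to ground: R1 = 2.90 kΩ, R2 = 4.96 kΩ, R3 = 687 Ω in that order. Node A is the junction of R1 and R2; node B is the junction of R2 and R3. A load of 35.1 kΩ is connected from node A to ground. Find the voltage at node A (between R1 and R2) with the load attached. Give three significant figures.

V ≈ 21.3 V

Below node A the series string R2+R3 = 5647 Ω sits in parallel with the 35100 Ω load: 4864 Ω.
V_A = 34.0 × 4864/(2900 + 4864) = 21.3 V.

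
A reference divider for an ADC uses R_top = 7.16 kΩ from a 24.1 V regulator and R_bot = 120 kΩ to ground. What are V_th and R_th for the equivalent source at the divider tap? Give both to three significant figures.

V_th is the open-circuit tap voltage: 24.1 × 120/(7.16 + 120) = 22.7 V.
With the supply zeroed, R_top and R_bot appear in parallel from the tap: R_th = R_top‖R_bot = (7.16 × 120)/127.2 = 6.76 kΩ.

V_th = 22.7 V, R_th = 6.76 kΩ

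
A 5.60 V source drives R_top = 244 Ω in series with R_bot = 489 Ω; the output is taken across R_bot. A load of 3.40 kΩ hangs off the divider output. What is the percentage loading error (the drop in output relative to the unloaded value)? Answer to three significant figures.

4.57 %

The divider's output (Thévenin) resistance is R_top‖R_bot = 162.8 Ω.
Fractional drop under load = R_th/(R_th + R_L) = 162.8 / (162.8 + 3400) = 0.04569.
So the output falls by 4.57 %.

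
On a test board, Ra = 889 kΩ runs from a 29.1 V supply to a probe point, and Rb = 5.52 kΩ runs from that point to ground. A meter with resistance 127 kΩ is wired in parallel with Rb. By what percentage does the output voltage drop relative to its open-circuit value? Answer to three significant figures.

The divider's output (Thévenin) resistance is Ra‖Rb = 5.486 kΩ.
Fractional drop under load = R_th/(R_th + R_L) = 5.486 / (5.486 + 127) = 0.04141.
So the output falls by 4.14 %.

4.14 %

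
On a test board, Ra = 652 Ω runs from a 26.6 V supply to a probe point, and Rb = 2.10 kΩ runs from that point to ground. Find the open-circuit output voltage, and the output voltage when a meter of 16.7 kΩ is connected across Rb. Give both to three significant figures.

Unloaded: 20.3 V; loaded: 19.7 V

Open-circuit: V = 26.6 × 2100/(652 + 2100) = 20.3 V.
With the load, Rb becomes Rb‖R_L = 1865 Ω, so V = 26.6 × 1865/2517 = 19.7 V.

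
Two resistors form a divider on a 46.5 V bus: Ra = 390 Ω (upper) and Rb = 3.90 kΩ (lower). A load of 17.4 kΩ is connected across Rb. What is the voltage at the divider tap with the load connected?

V_out ≈ 41.4 V

The load sits in parallel with Rb: Rb‖R_L = (3900 × 17400) / (3900 + 17400) = 3186 Ω.
V_out = 46.5 × 3186 / (390 + 3186) = 46.5 × 3186/3576 = 41.4 V.
(Unloaded it would have been 42.3 V.)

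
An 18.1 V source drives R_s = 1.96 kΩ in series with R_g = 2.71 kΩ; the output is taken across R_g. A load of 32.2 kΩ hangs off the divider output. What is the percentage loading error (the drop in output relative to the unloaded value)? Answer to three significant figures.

3.41 %

The divider's output (Thévenin) resistance is R_s‖R_g = 1.137 kΩ.
Fractional drop under load = R_th/(R_th + R_L) = 1.137 / (1.137 + 32.2) = 0.03412.
So the output falls by 3.41 %.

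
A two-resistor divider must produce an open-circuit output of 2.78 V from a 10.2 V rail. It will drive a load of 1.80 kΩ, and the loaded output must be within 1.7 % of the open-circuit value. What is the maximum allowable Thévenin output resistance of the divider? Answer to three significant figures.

Loading drop = R_th/(R_th + R_L) ≤ 0.0170, so R_th ≤ R_L · ε/(1−ε) = 1.80 kΩ × 0.0170/0.9830 = 31.1 Ω.
(Any R1, R2 with R2/(R1+R2) = 0.273 and R1‖R2 ≤ 31.1 Ω will meet the spec.)

R_th ≤ 31.1 Ω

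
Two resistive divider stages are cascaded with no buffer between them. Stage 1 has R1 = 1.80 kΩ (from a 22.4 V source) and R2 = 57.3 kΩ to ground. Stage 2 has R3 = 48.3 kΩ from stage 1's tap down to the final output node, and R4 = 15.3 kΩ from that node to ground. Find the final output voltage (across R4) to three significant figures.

V_out ≈ 5.09 V

Stage 2 presents R3+R4 = 63.60 kΩ as a load on stage 1's tap.
Stage 1's lower leg becomes R2‖(R3+R4) = 30.14 kΩ, so V_mid = 22.4 × 30.14/31.94 = 21.14 V.
Stage 2 is itself unloaded: V_out = V_mid × R4/(R3+R4) = 21.14 × 15.3/63.60 = 5.09 V.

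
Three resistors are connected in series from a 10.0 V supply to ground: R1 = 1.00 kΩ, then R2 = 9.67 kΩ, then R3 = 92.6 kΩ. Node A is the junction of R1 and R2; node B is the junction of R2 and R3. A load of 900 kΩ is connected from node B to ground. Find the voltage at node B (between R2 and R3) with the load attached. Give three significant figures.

V ≈ 8.87 V

At node B, R3 is in parallel with the load: R3‖R_L = 83.96 kΩ.
Below node A the resistance is R2 + (R3‖R_L) = 93.63 kΩ, so V_A = 10.0 × 93.63/94.63 = 9.894 V.
Then V_B = V_A × (R3‖R_L)/(R2 + R3‖R_L) = 9.894 × 83.96/93.63 = 8.87 V.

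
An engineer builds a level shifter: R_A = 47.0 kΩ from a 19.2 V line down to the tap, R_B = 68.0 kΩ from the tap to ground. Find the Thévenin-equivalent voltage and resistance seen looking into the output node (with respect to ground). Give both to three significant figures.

V_th is the open-circuit tap voltage: 19.2 × 68.0/(47.0 + 68.0) = 11.4 V.
With the supply zeroed, R_A and R_B appear in parallel from the tap: R_th = R_A‖R_B = (47.0 × 68.0)/115.0 = 27.8 kΩ.

V_th = 11.4 V, R_th = 27.8 kΩ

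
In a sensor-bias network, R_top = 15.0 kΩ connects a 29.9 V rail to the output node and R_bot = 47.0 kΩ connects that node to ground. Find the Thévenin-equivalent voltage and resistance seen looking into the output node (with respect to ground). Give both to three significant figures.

V_th is the open-circuit tap voltage: 29.9 × 47.0/(15.0 + 47.0) = 22.7 V.
With the supply zeroed, R_top and R_bot appear in parallel from the tap: R_th = R_top‖R_bot = (15.0 × 47.0)/62.00 = 11.4 kΩ.

V_th = 22.7 V, R_th = 11.4 kΩ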